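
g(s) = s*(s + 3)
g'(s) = 2*s + 3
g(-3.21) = 0.67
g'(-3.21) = -3.42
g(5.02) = 40.26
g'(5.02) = 13.04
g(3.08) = 18.73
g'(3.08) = 9.16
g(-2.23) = -1.72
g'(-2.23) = -1.46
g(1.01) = 4.05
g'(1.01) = 5.02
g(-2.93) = -0.21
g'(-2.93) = -2.86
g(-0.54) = -1.33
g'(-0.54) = 1.92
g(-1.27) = -2.20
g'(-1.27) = 0.46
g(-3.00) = 0.00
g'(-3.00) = -3.00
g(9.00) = 108.00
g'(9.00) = 21.00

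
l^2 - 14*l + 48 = (l - 8)*(l - 6)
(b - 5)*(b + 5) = b^2 - 25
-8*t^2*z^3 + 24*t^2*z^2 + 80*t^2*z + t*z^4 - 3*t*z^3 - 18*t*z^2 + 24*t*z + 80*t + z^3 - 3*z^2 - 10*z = (-8*t + z)*(z - 5)*(z + 2)*(t*z + 1)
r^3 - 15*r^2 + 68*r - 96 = (r - 8)*(r - 4)*(r - 3)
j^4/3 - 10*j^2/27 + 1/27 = (j/3 + 1/3)*(j - 1)*(j - 1/3)*(j + 1/3)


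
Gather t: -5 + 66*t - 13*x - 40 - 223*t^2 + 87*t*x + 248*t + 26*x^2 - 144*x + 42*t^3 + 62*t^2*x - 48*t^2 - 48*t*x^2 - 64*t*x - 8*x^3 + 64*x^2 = 42*t^3 + t^2*(62*x - 271) + t*(-48*x^2 + 23*x + 314) - 8*x^3 + 90*x^2 - 157*x - 45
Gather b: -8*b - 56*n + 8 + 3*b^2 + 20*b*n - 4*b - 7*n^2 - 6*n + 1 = 3*b^2 + b*(20*n - 12) - 7*n^2 - 62*n + 9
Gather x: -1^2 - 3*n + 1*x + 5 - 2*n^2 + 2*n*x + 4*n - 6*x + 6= -2*n^2 + n + x*(2*n - 5) + 10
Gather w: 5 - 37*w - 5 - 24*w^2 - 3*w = -24*w^2 - 40*w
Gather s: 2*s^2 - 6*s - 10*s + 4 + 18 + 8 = 2*s^2 - 16*s + 30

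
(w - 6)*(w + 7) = w^2 + w - 42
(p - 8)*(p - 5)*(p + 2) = p^3 - 11*p^2 + 14*p + 80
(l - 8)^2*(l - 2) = l^3 - 18*l^2 + 96*l - 128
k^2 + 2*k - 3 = (k - 1)*(k + 3)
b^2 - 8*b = b*(b - 8)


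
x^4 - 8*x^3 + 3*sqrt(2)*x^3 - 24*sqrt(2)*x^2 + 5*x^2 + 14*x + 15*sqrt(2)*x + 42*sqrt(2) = (x - 7)*(x - 2)*(x + 1)*(x + 3*sqrt(2))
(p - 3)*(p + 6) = p^2 + 3*p - 18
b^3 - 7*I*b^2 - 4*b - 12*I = (b - 6*I)*(b - 2*I)*(b + I)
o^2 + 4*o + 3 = (o + 1)*(o + 3)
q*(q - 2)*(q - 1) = q^3 - 3*q^2 + 2*q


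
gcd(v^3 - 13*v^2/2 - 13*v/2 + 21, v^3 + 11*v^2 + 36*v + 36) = v + 2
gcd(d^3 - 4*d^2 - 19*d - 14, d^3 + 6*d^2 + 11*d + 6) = d^2 + 3*d + 2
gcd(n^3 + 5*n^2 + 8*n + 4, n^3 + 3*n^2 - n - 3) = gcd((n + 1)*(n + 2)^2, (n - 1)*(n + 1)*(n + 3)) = n + 1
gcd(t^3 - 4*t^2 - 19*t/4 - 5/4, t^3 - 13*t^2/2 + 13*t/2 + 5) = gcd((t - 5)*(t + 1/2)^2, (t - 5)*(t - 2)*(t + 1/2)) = t^2 - 9*t/2 - 5/2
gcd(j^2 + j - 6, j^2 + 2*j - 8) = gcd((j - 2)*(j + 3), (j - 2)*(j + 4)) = j - 2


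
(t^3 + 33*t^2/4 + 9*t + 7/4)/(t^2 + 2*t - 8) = (4*t^3 + 33*t^2 + 36*t + 7)/(4*(t^2 + 2*t - 8))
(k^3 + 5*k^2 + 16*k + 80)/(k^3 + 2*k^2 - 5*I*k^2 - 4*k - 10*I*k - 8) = (k^2 + k*(5 + 4*I) + 20*I)/(k^2 + k*(2 - I) - 2*I)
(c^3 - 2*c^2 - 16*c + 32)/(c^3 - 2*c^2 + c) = (c^3 - 2*c^2 - 16*c + 32)/(c*(c^2 - 2*c + 1))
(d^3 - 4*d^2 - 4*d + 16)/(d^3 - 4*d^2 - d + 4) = (d^2 - 4)/(d^2 - 1)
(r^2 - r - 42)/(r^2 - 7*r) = (r + 6)/r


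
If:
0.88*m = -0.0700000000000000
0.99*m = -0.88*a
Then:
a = 0.09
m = -0.08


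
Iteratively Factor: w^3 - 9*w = (w + 3)*(w^2 - 3*w) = (w - 3)*(w + 3)*(w)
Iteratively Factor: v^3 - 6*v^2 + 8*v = (v - 4)*(v^2 - 2*v) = (v - 4)*(v - 2)*(v)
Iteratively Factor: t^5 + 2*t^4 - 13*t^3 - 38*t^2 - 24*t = (t + 3)*(t^4 - t^3 - 10*t^2 - 8*t) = t*(t + 3)*(t^3 - t^2 - 10*t - 8) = t*(t - 4)*(t + 3)*(t^2 + 3*t + 2) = t*(t - 4)*(t + 1)*(t + 3)*(t + 2)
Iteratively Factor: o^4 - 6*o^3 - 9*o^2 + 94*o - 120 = (o + 4)*(o^3 - 10*o^2 + 31*o - 30) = (o - 3)*(o + 4)*(o^2 - 7*o + 10) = (o - 3)*(o - 2)*(o + 4)*(o - 5)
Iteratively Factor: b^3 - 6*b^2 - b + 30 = (b - 3)*(b^2 - 3*b - 10) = (b - 3)*(b + 2)*(b - 5)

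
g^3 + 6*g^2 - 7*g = g*(g - 1)*(g + 7)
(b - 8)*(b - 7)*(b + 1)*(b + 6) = b^4 - 8*b^3 - 43*b^2 + 302*b + 336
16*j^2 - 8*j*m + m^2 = (-4*j + m)^2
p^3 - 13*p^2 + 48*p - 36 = (p - 6)^2*(p - 1)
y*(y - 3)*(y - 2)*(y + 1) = y^4 - 4*y^3 + y^2 + 6*y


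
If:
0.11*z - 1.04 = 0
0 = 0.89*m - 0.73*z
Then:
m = 7.75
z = 9.45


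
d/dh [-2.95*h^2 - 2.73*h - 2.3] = -5.9*h - 2.73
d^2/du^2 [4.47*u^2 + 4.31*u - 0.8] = 8.94000000000000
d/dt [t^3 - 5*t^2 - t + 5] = 3*t^2 - 10*t - 1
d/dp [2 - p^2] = -2*p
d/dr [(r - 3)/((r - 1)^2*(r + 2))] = (-2*r^2 + 7*r + 7)/(r^5 + r^4 - 5*r^3 - r^2 + 8*r - 4)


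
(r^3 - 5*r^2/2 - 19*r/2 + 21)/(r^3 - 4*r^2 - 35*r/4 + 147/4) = 2*(r - 2)/(2*r - 7)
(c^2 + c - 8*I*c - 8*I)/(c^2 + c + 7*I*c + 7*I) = (c - 8*I)/(c + 7*I)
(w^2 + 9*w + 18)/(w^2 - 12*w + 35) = (w^2 + 9*w + 18)/(w^2 - 12*w + 35)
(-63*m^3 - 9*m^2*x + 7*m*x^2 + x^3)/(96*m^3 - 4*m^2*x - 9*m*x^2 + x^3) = (-21*m^2 + 4*m*x + x^2)/(32*m^2 - 12*m*x + x^2)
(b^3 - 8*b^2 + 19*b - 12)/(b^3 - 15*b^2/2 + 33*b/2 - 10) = 2*(b - 3)/(2*b - 5)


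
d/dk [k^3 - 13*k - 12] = 3*k^2 - 13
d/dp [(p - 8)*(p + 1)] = 2*p - 7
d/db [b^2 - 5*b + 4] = 2*b - 5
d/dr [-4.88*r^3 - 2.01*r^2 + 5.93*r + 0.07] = -14.64*r^2 - 4.02*r + 5.93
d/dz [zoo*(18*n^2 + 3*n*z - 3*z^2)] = zoo*(n + z)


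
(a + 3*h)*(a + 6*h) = a^2 + 9*a*h + 18*h^2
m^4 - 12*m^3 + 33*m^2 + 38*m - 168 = (m - 7)*(m - 4)*(m - 3)*(m + 2)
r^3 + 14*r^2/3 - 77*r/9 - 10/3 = (r - 5/3)*(r + 1/3)*(r + 6)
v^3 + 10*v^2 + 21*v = v*(v + 3)*(v + 7)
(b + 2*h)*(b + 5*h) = b^2 + 7*b*h + 10*h^2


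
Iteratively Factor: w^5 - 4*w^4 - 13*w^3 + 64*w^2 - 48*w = (w - 4)*(w^4 - 13*w^2 + 12*w) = (w - 4)*(w + 4)*(w^3 - 4*w^2 + 3*w) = w*(w - 4)*(w + 4)*(w^2 - 4*w + 3) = w*(w - 4)*(w - 1)*(w + 4)*(w - 3)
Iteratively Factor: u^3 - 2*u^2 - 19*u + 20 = (u + 4)*(u^2 - 6*u + 5) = (u - 1)*(u + 4)*(u - 5)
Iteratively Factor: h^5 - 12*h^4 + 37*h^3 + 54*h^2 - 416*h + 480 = (h - 5)*(h^4 - 7*h^3 + 2*h^2 + 64*h - 96) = (h - 5)*(h - 4)*(h^3 - 3*h^2 - 10*h + 24) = (h - 5)*(h - 4)*(h + 3)*(h^2 - 6*h + 8) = (h - 5)*(h - 4)*(h - 2)*(h + 3)*(h - 4)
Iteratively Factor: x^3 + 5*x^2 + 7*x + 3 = (x + 1)*(x^2 + 4*x + 3) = (x + 1)*(x + 3)*(x + 1)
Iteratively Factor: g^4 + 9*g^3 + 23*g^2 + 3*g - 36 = (g - 1)*(g^3 + 10*g^2 + 33*g + 36) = (g - 1)*(g + 4)*(g^2 + 6*g + 9) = (g - 1)*(g + 3)*(g + 4)*(g + 3)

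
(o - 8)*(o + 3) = o^2 - 5*o - 24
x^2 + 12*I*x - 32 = (x + 4*I)*(x + 8*I)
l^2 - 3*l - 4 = (l - 4)*(l + 1)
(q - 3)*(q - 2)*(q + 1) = q^3 - 4*q^2 + q + 6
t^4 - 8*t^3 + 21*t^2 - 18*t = t*(t - 3)^2*(t - 2)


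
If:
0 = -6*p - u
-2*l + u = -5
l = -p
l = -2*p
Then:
No Solution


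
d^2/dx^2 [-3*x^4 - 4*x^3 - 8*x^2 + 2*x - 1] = -36*x^2 - 24*x - 16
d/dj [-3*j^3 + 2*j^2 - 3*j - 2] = -9*j^2 + 4*j - 3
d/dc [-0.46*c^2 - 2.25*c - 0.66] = -0.92*c - 2.25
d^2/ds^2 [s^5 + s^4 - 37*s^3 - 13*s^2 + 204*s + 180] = 20*s^3 + 12*s^2 - 222*s - 26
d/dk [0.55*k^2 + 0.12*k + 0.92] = 1.1*k + 0.12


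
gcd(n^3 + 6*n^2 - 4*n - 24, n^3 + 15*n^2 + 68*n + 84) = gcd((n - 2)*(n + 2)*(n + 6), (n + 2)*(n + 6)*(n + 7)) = n^2 + 8*n + 12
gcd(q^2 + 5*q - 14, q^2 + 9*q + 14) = q + 7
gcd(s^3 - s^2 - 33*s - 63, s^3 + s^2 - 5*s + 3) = s + 3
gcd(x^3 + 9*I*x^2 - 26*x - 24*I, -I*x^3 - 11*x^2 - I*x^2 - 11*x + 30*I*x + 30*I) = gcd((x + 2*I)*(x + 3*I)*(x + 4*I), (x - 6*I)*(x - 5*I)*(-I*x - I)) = 1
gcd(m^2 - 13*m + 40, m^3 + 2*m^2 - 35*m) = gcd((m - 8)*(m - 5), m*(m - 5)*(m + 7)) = m - 5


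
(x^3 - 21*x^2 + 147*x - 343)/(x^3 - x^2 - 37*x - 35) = (x^2 - 14*x + 49)/(x^2 + 6*x + 5)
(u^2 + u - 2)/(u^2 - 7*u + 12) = (u^2 + u - 2)/(u^2 - 7*u + 12)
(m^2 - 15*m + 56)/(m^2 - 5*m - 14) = (m - 8)/(m + 2)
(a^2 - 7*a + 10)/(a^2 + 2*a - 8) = (a - 5)/(a + 4)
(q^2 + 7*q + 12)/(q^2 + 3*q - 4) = (q + 3)/(q - 1)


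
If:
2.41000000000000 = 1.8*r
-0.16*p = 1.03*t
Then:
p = -6.4375*t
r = 1.34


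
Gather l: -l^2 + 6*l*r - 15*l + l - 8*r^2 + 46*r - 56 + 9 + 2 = -l^2 + l*(6*r - 14) - 8*r^2 + 46*r - 45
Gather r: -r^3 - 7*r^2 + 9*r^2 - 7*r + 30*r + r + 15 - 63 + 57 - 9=-r^3 + 2*r^2 + 24*r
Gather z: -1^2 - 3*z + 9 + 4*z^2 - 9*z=4*z^2 - 12*z + 8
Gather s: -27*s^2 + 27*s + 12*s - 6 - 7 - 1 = -27*s^2 + 39*s - 14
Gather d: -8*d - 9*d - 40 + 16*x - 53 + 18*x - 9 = -17*d + 34*x - 102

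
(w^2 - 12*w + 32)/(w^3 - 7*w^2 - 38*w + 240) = (w - 4)/(w^2 + w - 30)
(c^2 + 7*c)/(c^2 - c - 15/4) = 4*c*(c + 7)/(4*c^2 - 4*c - 15)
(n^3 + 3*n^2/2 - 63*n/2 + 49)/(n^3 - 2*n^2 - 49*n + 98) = (n - 7/2)/(n - 7)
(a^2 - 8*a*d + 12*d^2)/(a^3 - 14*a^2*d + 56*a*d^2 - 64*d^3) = (a - 6*d)/(a^2 - 12*a*d + 32*d^2)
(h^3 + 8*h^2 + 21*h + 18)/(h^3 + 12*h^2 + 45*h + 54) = (h + 2)/(h + 6)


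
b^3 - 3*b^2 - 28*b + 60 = (b - 6)*(b - 2)*(b + 5)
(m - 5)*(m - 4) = m^2 - 9*m + 20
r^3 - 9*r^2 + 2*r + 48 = (r - 8)*(r - 3)*(r + 2)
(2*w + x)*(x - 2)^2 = 2*w*x^2 - 8*w*x + 8*w + x^3 - 4*x^2 + 4*x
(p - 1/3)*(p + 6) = p^2 + 17*p/3 - 2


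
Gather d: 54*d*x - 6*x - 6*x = 54*d*x - 12*x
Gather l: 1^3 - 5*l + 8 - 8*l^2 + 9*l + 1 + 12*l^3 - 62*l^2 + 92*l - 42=12*l^3 - 70*l^2 + 96*l - 32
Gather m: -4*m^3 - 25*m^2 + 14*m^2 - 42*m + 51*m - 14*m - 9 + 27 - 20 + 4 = -4*m^3 - 11*m^2 - 5*m + 2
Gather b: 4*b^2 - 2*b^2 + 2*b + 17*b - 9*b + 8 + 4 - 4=2*b^2 + 10*b + 8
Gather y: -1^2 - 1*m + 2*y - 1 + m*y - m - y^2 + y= -2*m - y^2 + y*(m + 3) - 2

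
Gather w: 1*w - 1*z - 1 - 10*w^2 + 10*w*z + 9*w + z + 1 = -10*w^2 + w*(10*z + 10)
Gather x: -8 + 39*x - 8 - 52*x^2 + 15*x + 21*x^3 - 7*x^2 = 21*x^3 - 59*x^2 + 54*x - 16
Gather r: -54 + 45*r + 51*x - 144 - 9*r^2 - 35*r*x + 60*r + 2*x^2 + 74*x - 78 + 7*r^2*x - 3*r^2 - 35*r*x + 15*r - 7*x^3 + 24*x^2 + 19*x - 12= r^2*(7*x - 12) + r*(120 - 70*x) - 7*x^3 + 26*x^2 + 144*x - 288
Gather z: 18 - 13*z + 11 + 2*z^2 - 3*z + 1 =2*z^2 - 16*z + 30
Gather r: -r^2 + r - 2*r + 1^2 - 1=-r^2 - r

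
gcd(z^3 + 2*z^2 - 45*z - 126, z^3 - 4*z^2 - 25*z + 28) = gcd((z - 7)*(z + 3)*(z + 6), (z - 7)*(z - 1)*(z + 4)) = z - 7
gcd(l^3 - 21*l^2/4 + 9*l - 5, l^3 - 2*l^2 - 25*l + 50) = l - 2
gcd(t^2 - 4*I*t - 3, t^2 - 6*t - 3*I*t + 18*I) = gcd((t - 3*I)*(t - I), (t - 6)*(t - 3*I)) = t - 3*I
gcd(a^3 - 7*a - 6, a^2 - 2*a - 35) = 1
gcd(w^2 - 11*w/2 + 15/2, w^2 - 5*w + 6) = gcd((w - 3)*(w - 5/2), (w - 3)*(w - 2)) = w - 3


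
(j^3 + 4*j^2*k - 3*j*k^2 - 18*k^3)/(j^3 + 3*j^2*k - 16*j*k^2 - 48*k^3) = (j^2 + j*k - 6*k^2)/(j^2 - 16*k^2)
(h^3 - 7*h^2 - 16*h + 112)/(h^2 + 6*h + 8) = (h^2 - 11*h + 28)/(h + 2)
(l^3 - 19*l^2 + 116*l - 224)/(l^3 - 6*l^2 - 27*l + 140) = (l - 8)/(l + 5)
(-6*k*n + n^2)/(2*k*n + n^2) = (-6*k + n)/(2*k + n)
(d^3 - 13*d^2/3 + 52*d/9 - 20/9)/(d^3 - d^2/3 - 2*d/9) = (3*d^2 - 11*d + 10)/(d*(3*d + 1))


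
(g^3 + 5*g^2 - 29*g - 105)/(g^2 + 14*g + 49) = (g^2 - 2*g - 15)/(g + 7)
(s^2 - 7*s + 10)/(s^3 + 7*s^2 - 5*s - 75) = (s^2 - 7*s + 10)/(s^3 + 7*s^2 - 5*s - 75)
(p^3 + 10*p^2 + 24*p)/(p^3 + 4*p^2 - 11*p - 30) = p*(p^2 + 10*p + 24)/(p^3 + 4*p^2 - 11*p - 30)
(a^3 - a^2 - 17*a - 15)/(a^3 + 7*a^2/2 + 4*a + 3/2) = 2*(a^2 - 2*a - 15)/(2*a^2 + 5*a + 3)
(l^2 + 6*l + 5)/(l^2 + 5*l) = (l + 1)/l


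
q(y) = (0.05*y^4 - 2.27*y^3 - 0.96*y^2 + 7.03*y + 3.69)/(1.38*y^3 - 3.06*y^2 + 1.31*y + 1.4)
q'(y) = (-4.14*y^2 + 6.12*y - 1.31)*(0.05*y^4 - 2.27*y^3 - 0.96*y^2 + 7.03*y + 3.69)/(1.38*y^3 - 3.06*y^2 + 1.31*y + 1.4)^2 + (0.2*y^3 - 6.81*y^2 - 1.92*y + 7.03)/(1.38*y^3 - 3.06*y^2 + 1.31*y + 1.4)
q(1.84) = -0.09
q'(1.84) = -8.76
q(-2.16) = -0.27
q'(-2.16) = 0.46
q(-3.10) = -0.61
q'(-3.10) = 0.29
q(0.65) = 5.41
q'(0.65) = 5.93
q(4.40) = -2.42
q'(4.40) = 0.24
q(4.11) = -2.49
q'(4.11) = 0.25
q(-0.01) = 2.61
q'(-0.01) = 2.50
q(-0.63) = 0.55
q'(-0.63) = -1.75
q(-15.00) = -1.84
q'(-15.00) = 0.05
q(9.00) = -1.73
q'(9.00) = 0.09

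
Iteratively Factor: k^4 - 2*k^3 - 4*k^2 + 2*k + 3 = (k + 1)*(k^3 - 3*k^2 - k + 3) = (k - 3)*(k + 1)*(k^2 - 1) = (k - 3)*(k - 1)*(k + 1)*(k + 1)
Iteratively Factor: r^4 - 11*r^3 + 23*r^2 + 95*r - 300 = (r - 4)*(r^3 - 7*r^2 - 5*r + 75) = (r - 5)*(r - 4)*(r^2 - 2*r - 15) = (r - 5)^2*(r - 4)*(r + 3)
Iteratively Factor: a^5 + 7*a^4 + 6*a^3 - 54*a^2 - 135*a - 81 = (a + 3)*(a^4 + 4*a^3 - 6*a^2 - 36*a - 27) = (a + 3)^2*(a^3 + a^2 - 9*a - 9) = (a + 3)^3*(a^2 - 2*a - 3) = (a + 1)*(a + 3)^3*(a - 3)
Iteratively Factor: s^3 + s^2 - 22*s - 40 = (s + 2)*(s^2 - s - 20) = (s - 5)*(s + 2)*(s + 4)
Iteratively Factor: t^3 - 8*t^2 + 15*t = (t - 3)*(t^2 - 5*t) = t*(t - 3)*(t - 5)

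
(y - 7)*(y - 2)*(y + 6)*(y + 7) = y^4 + 4*y^3 - 61*y^2 - 196*y + 588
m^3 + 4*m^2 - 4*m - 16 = (m - 2)*(m + 2)*(m + 4)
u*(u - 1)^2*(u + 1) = u^4 - u^3 - u^2 + u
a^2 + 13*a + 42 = (a + 6)*(a + 7)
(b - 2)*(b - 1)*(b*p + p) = b^3*p - 2*b^2*p - b*p + 2*p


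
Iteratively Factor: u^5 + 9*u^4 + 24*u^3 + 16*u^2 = (u + 4)*(u^4 + 5*u^3 + 4*u^2) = u*(u + 4)*(u^3 + 5*u^2 + 4*u) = u*(u + 1)*(u + 4)*(u^2 + 4*u) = u^2*(u + 1)*(u + 4)*(u + 4)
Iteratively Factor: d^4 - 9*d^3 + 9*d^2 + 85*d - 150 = (d - 5)*(d^3 - 4*d^2 - 11*d + 30) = (d - 5)*(d + 3)*(d^2 - 7*d + 10) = (d - 5)^2*(d + 3)*(d - 2)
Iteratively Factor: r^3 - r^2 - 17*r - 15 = (r - 5)*(r^2 + 4*r + 3) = (r - 5)*(r + 3)*(r + 1)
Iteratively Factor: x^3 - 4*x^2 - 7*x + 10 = (x + 2)*(x^2 - 6*x + 5) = (x - 1)*(x + 2)*(x - 5)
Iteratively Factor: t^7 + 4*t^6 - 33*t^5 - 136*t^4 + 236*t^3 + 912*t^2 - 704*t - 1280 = (t + 1)*(t^6 + 3*t^5 - 36*t^4 - 100*t^3 + 336*t^2 + 576*t - 1280) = (t - 5)*(t + 1)*(t^5 + 8*t^4 + 4*t^3 - 80*t^2 - 64*t + 256) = (t - 5)*(t - 2)*(t + 1)*(t^4 + 10*t^3 + 24*t^2 - 32*t - 128) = (t - 5)*(t - 2)*(t + 1)*(t + 4)*(t^3 + 6*t^2 - 32) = (t - 5)*(t - 2)*(t + 1)*(t + 4)^2*(t^2 + 2*t - 8) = (t - 5)*(t - 2)*(t + 1)*(t + 4)^3*(t - 2)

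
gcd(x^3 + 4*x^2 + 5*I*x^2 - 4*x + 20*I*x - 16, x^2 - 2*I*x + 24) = x + 4*I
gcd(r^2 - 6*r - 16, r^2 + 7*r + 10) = r + 2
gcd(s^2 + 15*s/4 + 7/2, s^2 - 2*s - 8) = s + 2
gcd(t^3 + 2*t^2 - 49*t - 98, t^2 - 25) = 1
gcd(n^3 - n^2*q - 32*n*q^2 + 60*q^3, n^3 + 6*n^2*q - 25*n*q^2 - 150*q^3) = -n^2 - n*q + 30*q^2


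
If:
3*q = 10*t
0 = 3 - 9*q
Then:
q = 1/3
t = 1/10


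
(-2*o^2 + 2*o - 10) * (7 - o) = 2*o^3 - 16*o^2 + 24*o - 70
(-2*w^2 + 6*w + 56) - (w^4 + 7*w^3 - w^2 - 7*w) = -w^4 - 7*w^3 - w^2 + 13*w + 56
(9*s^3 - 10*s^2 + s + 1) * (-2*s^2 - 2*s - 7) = -18*s^5 + 2*s^4 - 45*s^3 + 66*s^2 - 9*s - 7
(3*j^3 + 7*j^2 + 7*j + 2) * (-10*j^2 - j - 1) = -30*j^5 - 73*j^4 - 80*j^3 - 34*j^2 - 9*j - 2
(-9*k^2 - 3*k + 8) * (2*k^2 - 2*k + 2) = -18*k^4 + 12*k^3 + 4*k^2 - 22*k + 16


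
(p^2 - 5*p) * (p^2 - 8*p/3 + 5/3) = p^4 - 23*p^3/3 + 15*p^2 - 25*p/3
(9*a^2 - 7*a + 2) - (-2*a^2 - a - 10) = 11*a^2 - 6*a + 12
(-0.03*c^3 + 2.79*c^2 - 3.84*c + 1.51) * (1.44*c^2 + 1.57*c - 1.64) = -0.0432*c^5 + 3.9705*c^4 - 1.1001*c^3 - 8.43*c^2 + 8.6683*c - 2.4764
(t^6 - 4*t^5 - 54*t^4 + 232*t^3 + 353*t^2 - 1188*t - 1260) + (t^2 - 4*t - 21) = t^6 - 4*t^5 - 54*t^4 + 232*t^3 + 354*t^2 - 1192*t - 1281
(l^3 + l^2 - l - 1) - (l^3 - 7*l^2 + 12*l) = 8*l^2 - 13*l - 1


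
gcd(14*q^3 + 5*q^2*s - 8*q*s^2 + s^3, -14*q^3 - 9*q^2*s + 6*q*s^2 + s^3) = 2*q^2 + q*s - s^2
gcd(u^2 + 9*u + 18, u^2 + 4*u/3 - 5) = u + 3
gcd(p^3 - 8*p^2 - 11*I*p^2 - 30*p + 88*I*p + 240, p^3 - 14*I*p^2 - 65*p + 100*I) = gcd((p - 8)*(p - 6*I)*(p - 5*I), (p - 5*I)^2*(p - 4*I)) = p - 5*I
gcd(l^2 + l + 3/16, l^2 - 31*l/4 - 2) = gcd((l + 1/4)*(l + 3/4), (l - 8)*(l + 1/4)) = l + 1/4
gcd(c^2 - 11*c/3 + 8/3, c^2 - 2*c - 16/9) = c - 8/3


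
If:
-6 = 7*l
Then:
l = -6/7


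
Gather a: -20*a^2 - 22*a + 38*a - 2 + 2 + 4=-20*a^2 + 16*a + 4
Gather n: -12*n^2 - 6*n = -12*n^2 - 6*n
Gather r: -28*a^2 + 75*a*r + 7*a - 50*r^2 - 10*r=-28*a^2 + 7*a - 50*r^2 + r*(75*a - 10)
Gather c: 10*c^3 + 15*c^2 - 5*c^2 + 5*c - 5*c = 10*c^3 + 10*c^2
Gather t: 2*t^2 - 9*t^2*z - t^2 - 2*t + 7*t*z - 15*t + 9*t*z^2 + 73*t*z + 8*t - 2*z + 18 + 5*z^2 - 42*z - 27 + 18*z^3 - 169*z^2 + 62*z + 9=t^2*(1 - 9*z) + t*(9*z^2 + 80*z - 9) + 18*z^3 - 164*z^2 + 18*z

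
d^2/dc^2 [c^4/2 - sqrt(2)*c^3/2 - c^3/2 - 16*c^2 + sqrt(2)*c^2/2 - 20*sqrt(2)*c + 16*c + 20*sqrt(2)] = 6*c^2 - 3*sqrt(2)*c - 3*c - 32 + sqrt(2)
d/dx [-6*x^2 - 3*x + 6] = -12*x - 3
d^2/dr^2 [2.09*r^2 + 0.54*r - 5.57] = 4.18000000000000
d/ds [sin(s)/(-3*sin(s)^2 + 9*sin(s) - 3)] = -cos(s)^3/(3*(sin(s)^2 - 3*sin(s) + 1)^2)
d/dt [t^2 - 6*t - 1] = 2*t - 6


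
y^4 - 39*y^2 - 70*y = y*(y - 7)*(y + 2)*(y + 5)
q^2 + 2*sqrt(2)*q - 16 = (q - 2*sqrt(2))*(q + 4*sqrt(2))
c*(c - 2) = c^2 - 2*c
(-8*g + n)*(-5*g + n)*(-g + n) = -40*g^3 + 53*g^2*n - 14*g*n^2 + n^3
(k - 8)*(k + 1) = k^2 - 7*k - 8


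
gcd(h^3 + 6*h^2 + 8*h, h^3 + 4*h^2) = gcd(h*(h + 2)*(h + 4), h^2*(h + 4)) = h^2 + 4*h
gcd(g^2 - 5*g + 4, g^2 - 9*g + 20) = g - 4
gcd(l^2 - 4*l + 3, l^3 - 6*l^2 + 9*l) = l - 3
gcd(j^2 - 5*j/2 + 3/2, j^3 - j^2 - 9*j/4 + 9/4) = j^2 - 5*j/2 + 3/2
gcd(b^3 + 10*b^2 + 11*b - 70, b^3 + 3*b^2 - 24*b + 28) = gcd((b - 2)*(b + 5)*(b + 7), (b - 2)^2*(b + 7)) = b^2 + 5*b - 14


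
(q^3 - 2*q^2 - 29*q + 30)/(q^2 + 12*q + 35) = (q^2 - 7*q + 6)/(q + 7)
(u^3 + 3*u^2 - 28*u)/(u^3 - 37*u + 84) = u/(u - 3)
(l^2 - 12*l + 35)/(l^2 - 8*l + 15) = (l - 7)/(l - 3)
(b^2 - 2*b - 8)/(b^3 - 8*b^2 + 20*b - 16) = (b + 2)/(b^2 - 4*b + 4)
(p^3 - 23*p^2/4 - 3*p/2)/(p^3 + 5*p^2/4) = (4*p^2 - 23*p - 6)/(p*(4*p + 5))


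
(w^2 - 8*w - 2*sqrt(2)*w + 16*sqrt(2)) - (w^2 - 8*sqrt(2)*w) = -8*w + 6*sqrt(2)*w + 16*sqrt(2)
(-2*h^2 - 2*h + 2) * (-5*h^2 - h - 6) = 10*h^4 + 12*h^3 + 4*h^2 + 10*h - 12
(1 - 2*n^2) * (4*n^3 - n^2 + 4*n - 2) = -8*n^5 + 2*n^4 - 4*n^3 + 3*n^2 + 4*n - 2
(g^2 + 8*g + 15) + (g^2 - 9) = 2*g^2 + 8*g + 6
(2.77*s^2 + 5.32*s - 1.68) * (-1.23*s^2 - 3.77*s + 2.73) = -3.4071*s^4 - 16.9865*s^3 - 10.4279*s^2 + 20.8572*s - 4.5864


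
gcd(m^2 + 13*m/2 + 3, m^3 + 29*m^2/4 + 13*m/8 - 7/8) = m + 1/2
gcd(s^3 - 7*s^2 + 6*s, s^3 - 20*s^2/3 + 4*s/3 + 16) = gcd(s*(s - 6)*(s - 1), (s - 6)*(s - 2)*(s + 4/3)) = s - 6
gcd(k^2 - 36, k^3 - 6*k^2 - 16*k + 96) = k - 6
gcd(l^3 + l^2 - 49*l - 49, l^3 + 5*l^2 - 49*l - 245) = l^2 - 49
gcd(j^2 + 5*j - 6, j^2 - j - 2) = 1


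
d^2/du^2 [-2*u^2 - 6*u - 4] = -4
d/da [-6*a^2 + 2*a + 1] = 2 - 12*a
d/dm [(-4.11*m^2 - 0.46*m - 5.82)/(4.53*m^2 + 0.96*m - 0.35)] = (-1.8618*m^2 + 55.6062*m + 5.7482)/(20.5209*m^4 + 8.6976*m^3 - 2.2494*m^2 - 0.672*m + 0.1225)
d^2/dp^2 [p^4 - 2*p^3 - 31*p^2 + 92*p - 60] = 12*p^2 - 12*p - 62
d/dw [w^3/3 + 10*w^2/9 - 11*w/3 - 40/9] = w^2 + 20*w/9 - 11/3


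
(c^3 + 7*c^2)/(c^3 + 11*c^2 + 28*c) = c/(c + 4)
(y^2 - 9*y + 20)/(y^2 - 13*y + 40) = (y - 4)/(y - 8)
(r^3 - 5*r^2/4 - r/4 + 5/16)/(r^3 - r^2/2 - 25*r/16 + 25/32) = 2*(2*r + 1)/(4*r + 5)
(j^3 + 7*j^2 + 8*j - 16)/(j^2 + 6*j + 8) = (j^2 + 3*j - 4)/(j + 2)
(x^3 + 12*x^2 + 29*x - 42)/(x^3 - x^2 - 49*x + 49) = (x + 6)/(x - 7)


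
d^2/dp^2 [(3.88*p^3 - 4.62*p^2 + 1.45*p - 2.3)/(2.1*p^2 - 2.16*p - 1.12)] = (-5.6843418860808e-14*p^4 + 25.332936*p^3 - 69.736464*p^2 + 112.261632*p - 50.887296)/(9.261*p^6 - 28.5768*p^5 + 14.57568*p^4 + 20.404224*p^3 - 7.773696*p^2 - 8.128512*p - 1.404928)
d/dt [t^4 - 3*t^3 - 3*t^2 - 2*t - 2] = 4*t^3 - 9*t^2 - 6*t - 2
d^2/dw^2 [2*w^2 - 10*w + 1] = 4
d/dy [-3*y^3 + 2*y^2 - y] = -9*y^2 + 4*y - 1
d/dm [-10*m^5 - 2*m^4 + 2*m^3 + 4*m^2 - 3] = 2*m*(-25*m^3 - 4*m^2 + 3*m + 4)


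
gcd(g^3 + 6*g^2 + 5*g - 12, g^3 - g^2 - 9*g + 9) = g^2 + 2*g - 3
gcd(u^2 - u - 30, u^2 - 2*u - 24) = u - 6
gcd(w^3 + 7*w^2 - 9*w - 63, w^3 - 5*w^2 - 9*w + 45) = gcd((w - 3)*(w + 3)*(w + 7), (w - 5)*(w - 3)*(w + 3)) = w^2 - 9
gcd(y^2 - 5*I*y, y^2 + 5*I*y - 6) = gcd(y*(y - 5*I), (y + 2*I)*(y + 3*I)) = 1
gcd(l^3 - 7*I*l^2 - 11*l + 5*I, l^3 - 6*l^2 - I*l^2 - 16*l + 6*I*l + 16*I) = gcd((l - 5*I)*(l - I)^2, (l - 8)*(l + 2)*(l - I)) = l - I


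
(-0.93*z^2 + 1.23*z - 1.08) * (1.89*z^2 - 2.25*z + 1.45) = -1.7577*z^4 + 4.4172*z^3 - 6.1572*z^2 + 4.2135*z - 1.566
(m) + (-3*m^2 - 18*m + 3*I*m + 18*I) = -3*m^2 - 17*m + 3*I*m + 18*I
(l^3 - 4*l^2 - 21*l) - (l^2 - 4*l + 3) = l^3 - 5*l^2 - 17*l - 3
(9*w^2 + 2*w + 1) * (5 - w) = -9*w^3 + 43*w^2 + 9*w + 5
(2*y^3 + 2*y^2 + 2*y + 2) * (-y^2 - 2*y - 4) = -2*y^5 - 6*y^4 - 14*y^3 - 14*y^2 - 12*y - 8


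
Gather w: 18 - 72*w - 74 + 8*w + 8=-64*w - 48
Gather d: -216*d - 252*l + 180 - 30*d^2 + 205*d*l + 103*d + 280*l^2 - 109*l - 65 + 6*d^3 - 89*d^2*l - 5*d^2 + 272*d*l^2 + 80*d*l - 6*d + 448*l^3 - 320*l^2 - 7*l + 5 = 6*d^3 + d^2*(-89*l - 35) + d*(272*l^2 + 285*l - 119) + 448*l^3 - 40*l^2 - 368*l + 120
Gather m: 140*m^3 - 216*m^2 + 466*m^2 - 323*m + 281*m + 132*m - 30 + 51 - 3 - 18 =140*m^3 + 250*m^2 + 90*m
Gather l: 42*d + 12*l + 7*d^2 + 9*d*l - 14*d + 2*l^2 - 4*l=7*d^2 + 28*d + 2*l^2 + l*(9*d + 8)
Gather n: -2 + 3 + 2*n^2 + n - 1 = 2*n^2 + n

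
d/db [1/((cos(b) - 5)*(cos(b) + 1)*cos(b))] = (3*sin(b) - 5*sin(b)/cos(b)^2 - 8*tan(b))/((cos(b) - 5)^2*(cos(b) + 1)^2)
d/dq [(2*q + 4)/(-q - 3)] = -2/(q + 3)^2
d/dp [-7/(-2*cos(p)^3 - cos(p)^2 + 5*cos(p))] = 7*(6*cos(p)^2 + 2*cos(p) - 5)*sin(p)/((cos(p) + cos(2*p) - 4)^2*cos(p)^2)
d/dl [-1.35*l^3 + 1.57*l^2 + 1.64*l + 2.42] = -4.05*l^2 + 3.14*l + 1.64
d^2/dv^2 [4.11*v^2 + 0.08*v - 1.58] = 8.22000000000000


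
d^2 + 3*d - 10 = (d - 2)*(d + 5)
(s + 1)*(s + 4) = s^2 + 5*s + 4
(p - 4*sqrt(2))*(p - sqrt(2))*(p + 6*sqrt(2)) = p^3 + sqrt(2)*p^2 - 52*p + 48*sqrt(2)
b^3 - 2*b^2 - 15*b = b*(b - 5)*(b + 3)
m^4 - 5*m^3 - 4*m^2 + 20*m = m*(m - 5)*(m - 2)*(m + 2)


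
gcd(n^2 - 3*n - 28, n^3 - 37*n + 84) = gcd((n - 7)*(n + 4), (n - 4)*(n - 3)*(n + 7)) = 1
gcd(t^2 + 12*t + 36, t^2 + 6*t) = t + 6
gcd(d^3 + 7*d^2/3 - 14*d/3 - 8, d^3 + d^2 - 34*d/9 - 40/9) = d^2 - 2*d/3 - 8/3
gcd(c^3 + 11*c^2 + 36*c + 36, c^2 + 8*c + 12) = c^2 + 8*c + 12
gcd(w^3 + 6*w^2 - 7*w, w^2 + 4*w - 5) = w - 1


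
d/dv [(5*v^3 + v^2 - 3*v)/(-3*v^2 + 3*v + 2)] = (-15*v^4 + 30*v^3 + 24*v^2 + 4*v - 6)/(9*v^4 - 18*v^3 - 3*v^2 + 12*v + 4)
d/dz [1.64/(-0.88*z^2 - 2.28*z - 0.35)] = (2.8864*z + 3.7392)/(0.88*z^2 + 2.28*z + 0.35)^2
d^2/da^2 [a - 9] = 0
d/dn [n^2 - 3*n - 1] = 2*n - 3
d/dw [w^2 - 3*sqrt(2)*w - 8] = 2*w - 3*sqrt(2)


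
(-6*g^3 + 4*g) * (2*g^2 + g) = -12*g^5 - 6*g^4 + 8*g^3 + 4*g^2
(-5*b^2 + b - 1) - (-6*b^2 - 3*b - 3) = b^2 + 4*b + 2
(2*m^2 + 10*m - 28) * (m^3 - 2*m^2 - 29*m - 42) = 2*m^5 + 6*m^4 - 106*m^3 - 318*m^2 + 392*m + 1176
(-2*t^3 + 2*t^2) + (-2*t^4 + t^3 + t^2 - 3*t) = -2*t^4 - t^3 + 3*t^2 - 3*t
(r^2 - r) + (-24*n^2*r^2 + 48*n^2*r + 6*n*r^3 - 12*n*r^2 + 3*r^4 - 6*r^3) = -24*n^2*r^2 + 48*n^2*r + 6*n*r^3 - 12*n*r^2 + 3*r^4 - 6*r^3 + r^2 - r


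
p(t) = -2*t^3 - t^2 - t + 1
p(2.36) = -33.22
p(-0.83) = 2.28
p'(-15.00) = -1321.00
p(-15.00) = 6541.00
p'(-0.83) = -3.47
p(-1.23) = 4.44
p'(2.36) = -39.14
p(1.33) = -6.80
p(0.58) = -0.31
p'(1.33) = -14.27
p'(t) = -6*t^2 - 2*t - 1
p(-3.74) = 95.38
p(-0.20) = 1.18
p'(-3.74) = -77.45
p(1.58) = -10.97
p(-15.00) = 6541.00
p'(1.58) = -19.14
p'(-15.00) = -1321.00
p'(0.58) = -4.18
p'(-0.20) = -0.84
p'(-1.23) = -7.62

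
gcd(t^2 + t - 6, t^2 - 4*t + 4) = t - 2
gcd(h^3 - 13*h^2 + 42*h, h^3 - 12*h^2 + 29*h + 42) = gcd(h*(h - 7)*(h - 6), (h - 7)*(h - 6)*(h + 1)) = h^2 - 13*h + 42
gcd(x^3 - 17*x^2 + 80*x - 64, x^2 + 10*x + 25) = 1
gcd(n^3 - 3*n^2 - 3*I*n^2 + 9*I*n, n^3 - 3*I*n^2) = n^2 - 3*I*n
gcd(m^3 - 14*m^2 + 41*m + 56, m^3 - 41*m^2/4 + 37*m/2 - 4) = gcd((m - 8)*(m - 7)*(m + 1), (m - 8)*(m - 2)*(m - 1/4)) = m - 8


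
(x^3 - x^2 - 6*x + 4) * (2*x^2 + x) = 2*x^5 - x^4 - 13*x^3 + 2*x^2 + 4*x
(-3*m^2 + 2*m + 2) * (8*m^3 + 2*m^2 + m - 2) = -24*m^5 + 10*m^4 + 17*m^3 + 12*m^2 - 2*m - 4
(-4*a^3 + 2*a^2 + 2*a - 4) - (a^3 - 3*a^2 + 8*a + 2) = -5*a^3 + 5*a^2 - 6*a - 6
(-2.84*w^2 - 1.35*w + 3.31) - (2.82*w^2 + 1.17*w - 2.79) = -5.66*w^2 - 2.52*w + 6.1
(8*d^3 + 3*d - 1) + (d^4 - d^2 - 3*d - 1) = d^4 + 8*d^3 - d^2 - 2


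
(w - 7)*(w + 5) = w^2 - 2*w - 35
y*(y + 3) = y^2 + 3*y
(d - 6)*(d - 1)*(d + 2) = d^3 - 5*d^2 - 8*d + 12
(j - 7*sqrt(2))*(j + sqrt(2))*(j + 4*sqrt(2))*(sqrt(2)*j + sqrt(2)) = sqrt(2)*j^4 - 4*j^3 + sqrt(2)*j^3 - 62*sqrt(2)*j^2 - 4*j^2 - 112*j - 62*sqrt(2)*j - 112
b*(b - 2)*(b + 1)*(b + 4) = b^4 + 3*b^3 - 6*b^2 - 8*b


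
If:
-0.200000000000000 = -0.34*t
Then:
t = 0.59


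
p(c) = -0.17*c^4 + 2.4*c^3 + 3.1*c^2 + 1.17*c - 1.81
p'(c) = -0.68*c^3 + 7.2*c^2 + 6.2*c + 1.17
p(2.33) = 43.09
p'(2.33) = 46.10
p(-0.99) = -2.42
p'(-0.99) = 2.75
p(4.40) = 204.08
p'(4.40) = 109.92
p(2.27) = 40.38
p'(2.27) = 44.39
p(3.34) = 104.95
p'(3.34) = 76.86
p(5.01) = 276.56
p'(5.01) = 127.44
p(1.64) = 17.80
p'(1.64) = 27.70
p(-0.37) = -1.94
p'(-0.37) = -0.10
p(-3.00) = -55.99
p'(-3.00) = 65.73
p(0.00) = -1.81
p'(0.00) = 1.17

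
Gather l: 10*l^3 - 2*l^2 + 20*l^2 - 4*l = 10*l^3 + 18*l^2 - 4*l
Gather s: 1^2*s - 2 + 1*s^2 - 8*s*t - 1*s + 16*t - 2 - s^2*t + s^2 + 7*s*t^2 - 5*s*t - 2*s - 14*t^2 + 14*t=s^2*(2 - t) + s*(7*t^2 - 13*t - 2) - 14*t^2 + 30*t - 4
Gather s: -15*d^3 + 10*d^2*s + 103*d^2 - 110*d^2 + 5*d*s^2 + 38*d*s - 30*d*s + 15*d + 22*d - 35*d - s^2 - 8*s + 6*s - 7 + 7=-15*d^3 - 7*d^2 + 2*d + s^2*(5*d - 1) + s*(10*d^2 + 8*d - 2)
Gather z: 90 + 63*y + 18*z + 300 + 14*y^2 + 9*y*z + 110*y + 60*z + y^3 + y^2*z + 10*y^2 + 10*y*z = y^3 + 24*y^2 + 173*y + z*(y^2 + 19*y + 78) + 390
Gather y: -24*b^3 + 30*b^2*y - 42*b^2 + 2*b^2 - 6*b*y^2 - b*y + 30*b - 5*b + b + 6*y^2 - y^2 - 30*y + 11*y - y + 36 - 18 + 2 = -24*b^3 - 40*b^2 + 26*b + y^2*(5 - 6*b) + y*(30*b^2 - b - 20) + 20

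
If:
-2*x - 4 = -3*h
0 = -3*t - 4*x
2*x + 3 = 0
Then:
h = 1/3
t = 2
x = -3/2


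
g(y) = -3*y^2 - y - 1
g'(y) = -6*y - 1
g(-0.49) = -1.23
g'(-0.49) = 1.94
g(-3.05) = -25.86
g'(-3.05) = 17.30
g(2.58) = -23.55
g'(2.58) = -16.48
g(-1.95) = -10.46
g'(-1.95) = 10.70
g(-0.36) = -1.03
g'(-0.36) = 1.16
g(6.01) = -115.37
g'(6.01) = -37.06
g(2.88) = -28.76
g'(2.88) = -18.28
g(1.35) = -7.82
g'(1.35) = -9.10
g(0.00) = -1.00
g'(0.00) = -1.00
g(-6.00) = -103.00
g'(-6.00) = 35.00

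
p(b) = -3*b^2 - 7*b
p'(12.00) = -79.00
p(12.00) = -516.00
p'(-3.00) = 11.00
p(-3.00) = -6.00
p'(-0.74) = -2.56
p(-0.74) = 3.54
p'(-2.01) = 5.06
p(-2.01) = 1.95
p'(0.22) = -8.32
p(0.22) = -1.69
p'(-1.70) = 3.20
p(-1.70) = 3.23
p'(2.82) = -23.92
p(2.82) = -43.60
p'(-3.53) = 14.18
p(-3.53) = -12.67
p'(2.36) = -21.16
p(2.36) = -33.23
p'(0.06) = -7.36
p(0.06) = -0.43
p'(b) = -6*b - 7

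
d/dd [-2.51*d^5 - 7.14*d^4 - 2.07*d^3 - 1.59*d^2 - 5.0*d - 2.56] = -12.55*d^4 - 28.56*d^3 - 6.21*d^2 - 3.18*d - 5.0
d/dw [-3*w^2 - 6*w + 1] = -6*w - 6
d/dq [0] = 0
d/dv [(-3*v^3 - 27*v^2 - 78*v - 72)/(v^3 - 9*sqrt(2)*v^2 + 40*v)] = 3*(-v*(v^2 - 9*sqrt(2)*v + 40)*(3*v^2 + 18*v + 26) + (3*v^2 - 18*sqrt(2)*v + 40)*(v^3 + 9*v^2 + 26*v + 24))/(v^2*(v^2 - 9*sqrt(2)*v + 40)^2)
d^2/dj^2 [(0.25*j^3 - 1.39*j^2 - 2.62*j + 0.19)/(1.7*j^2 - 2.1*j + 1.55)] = (-24.1807*j^3 + 20.388*j^2 + 40.95615*j - 23.06065)/(4.913*j^6 - 18.207*j^5 + 35.9295*j^4 - 42.462*j^3 + 32.75925*j^2 - 15.13575*j + 3.723875)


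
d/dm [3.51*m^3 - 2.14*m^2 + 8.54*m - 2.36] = 10.53*m^2 - 4.28*m + 8.54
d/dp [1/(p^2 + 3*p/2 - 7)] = 2*(-4*p - 3)/(2*p^2 + 3*p - 14)^2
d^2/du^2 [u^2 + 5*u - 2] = 2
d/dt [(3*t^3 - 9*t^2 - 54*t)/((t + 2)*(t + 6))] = 3*(t^4 + 16*t^3 + 30*t^2 - 72*t - 216)/(t^4 + 16*t^3 + 88*t^2 + 192*t + 144)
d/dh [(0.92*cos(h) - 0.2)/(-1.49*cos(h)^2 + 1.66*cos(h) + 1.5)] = (-1.3708*cos(h)^2 + 0.596*cos(h) - 1.712)*sin(h)/(2.2201*cos(h)^4 - 4.9468*cos(h)^3 - 1.7144*cos(h)^2 + 4.98*cos(h) + 2.25)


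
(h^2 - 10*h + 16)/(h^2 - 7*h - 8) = (h - 2)/(h + 1)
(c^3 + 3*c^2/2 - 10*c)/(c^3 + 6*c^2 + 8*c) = (c - 5/2)/(c + 2)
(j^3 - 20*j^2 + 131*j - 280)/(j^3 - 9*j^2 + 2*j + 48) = (j^2 - 12*j + 35)/(j^2 - j - 6)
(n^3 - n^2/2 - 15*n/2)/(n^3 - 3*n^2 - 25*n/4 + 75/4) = 2*n/(2*n - 5)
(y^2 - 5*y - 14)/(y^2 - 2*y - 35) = (y + 2)/(y + 5)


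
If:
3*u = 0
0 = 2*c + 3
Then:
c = -3/2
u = 0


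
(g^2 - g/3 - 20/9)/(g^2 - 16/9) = (3*g - 5)/(3*g - 4)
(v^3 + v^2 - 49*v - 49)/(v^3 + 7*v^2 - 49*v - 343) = (v + 1)/(v + 7)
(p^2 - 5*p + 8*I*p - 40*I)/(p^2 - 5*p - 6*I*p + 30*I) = (p + 8*I)/(p - 6*I)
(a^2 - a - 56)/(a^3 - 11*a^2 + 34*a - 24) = (a^2 - a - 56)/(a^3 - 11*a^2 + 34*a - 24)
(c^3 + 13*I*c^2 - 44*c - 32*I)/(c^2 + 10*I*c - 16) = (c^2 + 5*I*c - 4)/(c + 2*I)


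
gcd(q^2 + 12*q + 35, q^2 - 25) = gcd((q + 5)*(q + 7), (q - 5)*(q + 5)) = q + 5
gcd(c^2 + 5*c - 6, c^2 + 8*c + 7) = 1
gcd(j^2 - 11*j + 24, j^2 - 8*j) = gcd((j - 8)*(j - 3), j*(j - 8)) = j - 8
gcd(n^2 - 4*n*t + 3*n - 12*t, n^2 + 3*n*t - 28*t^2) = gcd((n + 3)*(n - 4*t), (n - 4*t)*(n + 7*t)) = -n + 4*t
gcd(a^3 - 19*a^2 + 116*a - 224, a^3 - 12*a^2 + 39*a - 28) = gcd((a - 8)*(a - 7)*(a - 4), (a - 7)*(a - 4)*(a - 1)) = a^2 - 11*a + 28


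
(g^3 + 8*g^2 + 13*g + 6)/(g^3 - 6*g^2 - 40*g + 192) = (g^2 + 2*g + 1)/(g^2 - 12*g + 32)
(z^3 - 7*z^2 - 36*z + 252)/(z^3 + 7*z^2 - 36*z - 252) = (z - 7)/(z + 7)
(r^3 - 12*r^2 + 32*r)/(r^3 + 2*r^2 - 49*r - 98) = r*(r^2 - 12*r + 32)/(r^3 + 2*r^2 - 49*r - 98)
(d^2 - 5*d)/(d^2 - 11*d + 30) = d/(d - 6)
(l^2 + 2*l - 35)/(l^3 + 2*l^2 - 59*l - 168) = (l - 5)/(l^2 - 5*l - 24)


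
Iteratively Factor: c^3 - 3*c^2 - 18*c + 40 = (c - 5)*(c^2 + 2*c - 8) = (c - 5)*(c + 4)*(c - 2)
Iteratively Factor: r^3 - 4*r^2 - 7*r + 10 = (r - 1)*(r^2 - 3*r - 10) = (r - 1)*(r + 2)*(r - 5)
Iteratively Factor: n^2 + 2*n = (n)*(n + 2)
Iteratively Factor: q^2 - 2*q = (q - 2)*(q)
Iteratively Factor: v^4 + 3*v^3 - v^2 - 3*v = (v - 1)*(v^3 + 4*v^2 + 3*v) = (v - 1)*(v + 1)*(v^2 + 3*v) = v*(v - 1)*(v + 1)*(v + 3)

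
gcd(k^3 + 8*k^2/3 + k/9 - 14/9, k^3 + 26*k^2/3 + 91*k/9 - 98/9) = k^2 + 5*k/3 - 14/9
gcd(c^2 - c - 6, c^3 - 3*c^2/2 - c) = 1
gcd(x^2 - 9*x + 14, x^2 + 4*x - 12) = x - 2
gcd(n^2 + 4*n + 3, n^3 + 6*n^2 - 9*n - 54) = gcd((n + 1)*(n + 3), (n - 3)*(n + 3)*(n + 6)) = n + 3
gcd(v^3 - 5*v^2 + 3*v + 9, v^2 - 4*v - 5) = v + 1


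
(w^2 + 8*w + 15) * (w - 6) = w^3 + 2*w^2 - 33*w - 90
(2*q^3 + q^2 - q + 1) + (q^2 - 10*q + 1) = 2*q^3 + 2*q^2 - 11*q + 2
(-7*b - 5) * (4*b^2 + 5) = -28*b^3 - 20*b^2 - 35*b - 25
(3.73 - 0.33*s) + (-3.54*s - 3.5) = 0.23 - 3.87*s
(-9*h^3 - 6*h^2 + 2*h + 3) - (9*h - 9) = -9*h^3 - 6*h^2 - 7*h + 12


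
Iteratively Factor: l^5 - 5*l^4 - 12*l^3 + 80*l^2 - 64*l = (l + 4)*(l^4 - 9*l^3 + 24*l^2 - 16*l) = (l - 4)*(l + 4)*(l^3 - 5*l^2 + 4*l) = (l - 4)^2*(l + 4)*(l^2 - l) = l*(l - 4)^2*(l + 4)*(l - 1)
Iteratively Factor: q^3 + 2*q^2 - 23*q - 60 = (q + 3)*(q^2 - q - 20) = (q - 5)*(q + 3)*(q + 4)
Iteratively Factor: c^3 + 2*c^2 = (c + 2)*(c^2) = c*(c + 2)*(c)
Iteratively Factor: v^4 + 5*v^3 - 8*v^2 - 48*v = (v - 3)*(v^3 + 8*v^2 + 16*v) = v*(v - 3)*(v^2 + 8*v + 16) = v*(v - 3)*(v + 4)*(v + 4)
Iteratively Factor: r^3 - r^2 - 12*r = (r + 3)*(r^2 - 4*r) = (r - 4)*(r + 3)*(r)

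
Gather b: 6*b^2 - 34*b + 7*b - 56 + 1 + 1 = 6*b^2 - 27*b - 54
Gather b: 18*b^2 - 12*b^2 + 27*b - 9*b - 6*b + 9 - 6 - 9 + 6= 6*b^2 + 12*b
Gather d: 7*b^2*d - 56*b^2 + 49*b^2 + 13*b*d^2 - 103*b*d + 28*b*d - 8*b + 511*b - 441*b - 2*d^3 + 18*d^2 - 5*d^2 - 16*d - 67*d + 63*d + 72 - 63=-7*b^2 + 62*b - 2*d^3 + d^2*(13*b + 13) + d*(7*b^2 - 75*b - 20) + 9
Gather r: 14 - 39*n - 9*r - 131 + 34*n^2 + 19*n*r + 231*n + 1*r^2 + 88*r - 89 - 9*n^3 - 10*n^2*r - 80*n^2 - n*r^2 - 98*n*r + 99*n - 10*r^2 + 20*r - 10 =-9*n^3 - 46*n^2 + 291*n + r^2*(-n - 9) + r*(-10*n^2 - 79*n + 99) - 216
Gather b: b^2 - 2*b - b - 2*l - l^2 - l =b^2 - 3*b - l^2 - 3*l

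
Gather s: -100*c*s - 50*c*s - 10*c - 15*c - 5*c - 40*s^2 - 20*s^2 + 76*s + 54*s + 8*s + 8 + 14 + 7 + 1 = -30*c - 60*s^2 + s*(138 - 150*c) + 30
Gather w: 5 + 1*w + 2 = w + 7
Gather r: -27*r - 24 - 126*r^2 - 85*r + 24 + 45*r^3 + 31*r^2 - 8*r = 45*r^3 - 95*r^2 - 120*r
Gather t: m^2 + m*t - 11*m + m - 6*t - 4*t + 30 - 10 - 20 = m^2 - 10*m + t*(m - 10)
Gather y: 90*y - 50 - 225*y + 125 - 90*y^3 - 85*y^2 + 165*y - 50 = -90*y^3 - 85*y^2 + 30*y + 25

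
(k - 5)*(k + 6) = k^2 + k - 30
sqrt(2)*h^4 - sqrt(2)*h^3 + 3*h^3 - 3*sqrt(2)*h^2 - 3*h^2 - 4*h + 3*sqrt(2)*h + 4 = (h - 1)*(h - sqrt(2))*(h + 2*sqrt(2))*(sqrt(2)*h + 1)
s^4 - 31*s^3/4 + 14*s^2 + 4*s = s*(s - 4)^2*(s + 1/4)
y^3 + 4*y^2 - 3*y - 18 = (y - 2)*(y + 3)^2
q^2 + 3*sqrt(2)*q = q*(q + 3*sqrt(2))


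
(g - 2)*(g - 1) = g^2 - 3*g + 2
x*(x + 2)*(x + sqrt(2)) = x^3 + sqrt(2)*x^2 + 2*x^2 + 2*sqrt(2)*x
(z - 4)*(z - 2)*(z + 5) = z^3 - z^2 - 22*z + 40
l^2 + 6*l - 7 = (l - 1)*(l + 7)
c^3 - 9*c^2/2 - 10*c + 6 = (c - 6)*(c - 1/2)*(c + 2)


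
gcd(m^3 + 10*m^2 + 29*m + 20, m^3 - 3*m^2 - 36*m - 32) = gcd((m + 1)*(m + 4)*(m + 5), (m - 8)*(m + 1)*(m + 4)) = m^2 + 5*m + 4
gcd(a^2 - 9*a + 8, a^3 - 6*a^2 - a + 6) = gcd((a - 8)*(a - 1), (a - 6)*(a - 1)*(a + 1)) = a - 1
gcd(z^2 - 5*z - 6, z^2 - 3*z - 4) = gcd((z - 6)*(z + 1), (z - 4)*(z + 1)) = z + 1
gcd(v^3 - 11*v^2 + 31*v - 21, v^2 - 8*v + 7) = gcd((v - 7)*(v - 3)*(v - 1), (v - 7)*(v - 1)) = v^2 - 8*v + 7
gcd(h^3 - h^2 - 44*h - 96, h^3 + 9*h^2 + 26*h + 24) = h^2 + 7*h + 12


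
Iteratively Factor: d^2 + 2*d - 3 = (d + 3)*(d - 1)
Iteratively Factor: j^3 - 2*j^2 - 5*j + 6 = (j - 3)*(j^2 + j - 2) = (j - 3)*(j + 2)*(j - 1)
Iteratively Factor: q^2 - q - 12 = (q - 4)*(q + 3)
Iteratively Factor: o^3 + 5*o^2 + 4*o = (o + 4)*(o^2 + o) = o*(o + 4)*(o + 1)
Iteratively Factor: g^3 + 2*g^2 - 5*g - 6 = (g + 3)*(g^2 - g - 2) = (g + 1)*(g + 3)*(g - 2)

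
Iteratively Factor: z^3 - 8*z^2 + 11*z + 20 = (z - 5)*(z^2 - 3*z - 4) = (z - 5)*(z - 4)*(z + 1)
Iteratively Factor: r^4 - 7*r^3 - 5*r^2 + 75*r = (r + 3)*(r^3 - 10*r^2 + 25*r) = r*(r + 3)*(r^2 - 10*r + 25) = r*(r - 5)*(r + 3)*(r - 5)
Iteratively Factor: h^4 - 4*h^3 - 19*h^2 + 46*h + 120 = (h - 5)*(h^3 + h^2 - 14*h - 24) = (h - 5)*(h - 4)*(h^2 + 5*h + 6) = (h - 5)*(h - 4)*(h + 3)*(h + 2)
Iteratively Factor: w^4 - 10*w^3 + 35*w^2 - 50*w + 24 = (w - 1)*(w^3 - 9*w^2 + 26*w - 24) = (w - 2)*(w - 1)*(w^2 - 7*w + 12) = (w - 4)*(w - 2)*(w - 1)*(w - 3)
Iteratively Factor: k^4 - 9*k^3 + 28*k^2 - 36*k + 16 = (k - 2)*(k^3 - 7*k^2 + 14*k - 8) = (k - 4)*(k - 2)*(k^2 - 3*k + 2) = (k - 4)*(k - 2)^2*(k - 1)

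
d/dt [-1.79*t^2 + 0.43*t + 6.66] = 0.43 - 3.58*t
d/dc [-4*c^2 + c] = 1 - 8*c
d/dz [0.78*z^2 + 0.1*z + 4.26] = 1.56*z + 0.1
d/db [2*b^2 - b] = 4*b - 1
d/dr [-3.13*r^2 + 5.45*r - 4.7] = 5.45 - 6.26*r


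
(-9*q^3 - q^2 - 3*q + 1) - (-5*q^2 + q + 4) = -9*q^3 + 4*q^2 - 4*q - 3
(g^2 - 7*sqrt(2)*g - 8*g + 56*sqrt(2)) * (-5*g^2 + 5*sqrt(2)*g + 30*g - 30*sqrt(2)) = -5*g^4 + 40*sqrt(2)*g^3 + 70*g^3 - 560*sqrt(2)*g^2 - 310*g^2 + 980*g + 1920*sqrt(2)*g - 3360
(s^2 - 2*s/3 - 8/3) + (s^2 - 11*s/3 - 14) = 2*s^2 - 13*s/3 - 50/3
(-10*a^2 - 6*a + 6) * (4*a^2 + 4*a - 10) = -40*a^4 - 64*a^3 + 100*a^2 + 84*a - 60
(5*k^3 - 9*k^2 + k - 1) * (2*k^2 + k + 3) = 10*k^5 - 13*k^4 + 8*k^3 - 28*k^2 + 2*k - 3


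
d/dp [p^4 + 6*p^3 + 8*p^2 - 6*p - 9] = 4*p^3 + 18*p^2 + 16*p - 6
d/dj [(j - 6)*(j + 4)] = 2*j - 2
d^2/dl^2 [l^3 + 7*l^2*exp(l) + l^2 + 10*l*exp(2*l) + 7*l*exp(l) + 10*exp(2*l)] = 7*l^2*exp(l) + 40*l*exp(2*l) + 35*l*exp(l) + 6*l + 80*exp(2*l) + 28*exp(l) + 2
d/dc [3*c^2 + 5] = 6*c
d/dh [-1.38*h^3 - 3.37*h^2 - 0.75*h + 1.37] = -4.14*h^2 - 6.74*h - 0.75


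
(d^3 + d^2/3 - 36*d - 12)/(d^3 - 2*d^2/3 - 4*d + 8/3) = (3*d^3 + d^2 - 108*d - 36)/(3*d^3 - 2*d^2 - 12*d + 8)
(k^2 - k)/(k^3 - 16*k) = (k - 1)/(k^2 - 16)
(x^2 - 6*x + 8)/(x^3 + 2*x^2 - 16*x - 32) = (x - 2)/(x^2 + 6*x + 8)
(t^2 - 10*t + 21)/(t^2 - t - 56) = (-t^2 + 10*t - 21)/(-t^2 + t + 56)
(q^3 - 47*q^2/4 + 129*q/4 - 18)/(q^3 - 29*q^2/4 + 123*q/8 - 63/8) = 2*(q - 8)/(2*q - 7)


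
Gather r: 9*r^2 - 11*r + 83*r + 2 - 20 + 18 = 9*r^2 + 72*r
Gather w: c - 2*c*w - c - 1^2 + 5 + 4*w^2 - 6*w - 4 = 4*w^2 + w*(-2*c - 6)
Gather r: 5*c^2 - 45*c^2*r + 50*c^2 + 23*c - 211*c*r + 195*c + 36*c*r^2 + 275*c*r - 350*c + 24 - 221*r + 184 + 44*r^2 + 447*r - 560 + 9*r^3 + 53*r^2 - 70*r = 55*c^2 - 132*c + 9*r^3 + r^2*(36*c + 97) + r*(-45*c^2 + 64*c + 156) - 352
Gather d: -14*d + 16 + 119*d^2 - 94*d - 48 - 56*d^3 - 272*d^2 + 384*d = -56*d^3 - 153*d^2 + 276*d - 32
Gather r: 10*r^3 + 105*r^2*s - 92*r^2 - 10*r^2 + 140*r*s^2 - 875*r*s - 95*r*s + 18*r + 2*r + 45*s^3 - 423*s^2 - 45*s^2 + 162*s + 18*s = 10*r^3 + r^2*(105*s - 102) + r*(140*s^2 - 970*s + 20) + 45*s^3 - 468*s^2 + 180*s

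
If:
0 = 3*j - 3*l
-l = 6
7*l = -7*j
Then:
No Solution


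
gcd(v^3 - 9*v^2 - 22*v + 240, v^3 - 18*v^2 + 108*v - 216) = v - 6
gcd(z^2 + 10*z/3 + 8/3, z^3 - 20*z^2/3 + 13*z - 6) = 1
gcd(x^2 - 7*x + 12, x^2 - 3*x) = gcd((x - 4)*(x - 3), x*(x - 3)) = x - 3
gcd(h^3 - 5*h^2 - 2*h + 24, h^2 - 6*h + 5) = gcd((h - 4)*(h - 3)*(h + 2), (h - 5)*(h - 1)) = 1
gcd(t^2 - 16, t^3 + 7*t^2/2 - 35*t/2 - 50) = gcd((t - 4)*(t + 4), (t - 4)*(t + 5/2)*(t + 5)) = t - 4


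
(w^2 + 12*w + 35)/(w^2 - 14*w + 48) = (w^2 + 12*w + 35)/(w^2 - 14*w + 48)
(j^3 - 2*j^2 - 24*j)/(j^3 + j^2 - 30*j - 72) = j/(j + 3)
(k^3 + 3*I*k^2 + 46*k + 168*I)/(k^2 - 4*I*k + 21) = (k^2 + 10*I*k - 24)/(k + 3*I)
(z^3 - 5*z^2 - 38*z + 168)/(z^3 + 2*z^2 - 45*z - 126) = (z - 4)/(z + 3)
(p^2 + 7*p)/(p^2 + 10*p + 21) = p/(p + 3)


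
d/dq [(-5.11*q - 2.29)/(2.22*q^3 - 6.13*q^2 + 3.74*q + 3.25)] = (22.6884*q^3 - 16.0729*q^2 - 28.0754*q - 8.0429)/(4.9284*q^6 - 27.2172*q^5 + 54.1825*q^4 - 31.4224*q^3 - 25.8574*q^2 + 24.31*q + 10.5625)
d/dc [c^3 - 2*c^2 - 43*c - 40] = 3*c^2 - 4*c - 43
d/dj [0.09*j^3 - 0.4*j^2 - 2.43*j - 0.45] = 0.27*j^2 - 0.8*j - 2.43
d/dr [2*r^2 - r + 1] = 4*r - 1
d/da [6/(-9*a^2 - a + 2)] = 6*(18*a + 1)/(9*a^2 + a - 2)^2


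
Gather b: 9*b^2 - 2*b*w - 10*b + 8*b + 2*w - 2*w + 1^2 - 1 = 9*b^2 + b*(-2*w - 2)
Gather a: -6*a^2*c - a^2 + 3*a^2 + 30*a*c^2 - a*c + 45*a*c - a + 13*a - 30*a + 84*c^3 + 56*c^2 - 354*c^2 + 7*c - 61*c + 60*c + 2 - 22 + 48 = a^2*(2 - 6*c) + a*(30*c^2 + 44*c - 18) + 84*c^3 - 298*c^2 + 6*c + 28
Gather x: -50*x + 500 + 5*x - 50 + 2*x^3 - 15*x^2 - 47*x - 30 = 2*x^3 - 15*x^2 - 92*x + 420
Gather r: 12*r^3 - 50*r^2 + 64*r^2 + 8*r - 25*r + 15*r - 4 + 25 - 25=12*r^3 + 14*r^2 - 2*r - 4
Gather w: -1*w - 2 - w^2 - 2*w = -w^2 - 3*w - 2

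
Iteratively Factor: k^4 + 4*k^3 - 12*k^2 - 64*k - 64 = (k + 2)*(k^3 + 2*k^2 - 16*k - 32) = (k + 2)*(k + 4)*(k^2 - 2*k - 8) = (k + 2)^2*(k + 4)*(k - 4)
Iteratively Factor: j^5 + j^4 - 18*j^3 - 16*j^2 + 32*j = (j - 4)*(j^4 + 5*j^3 + 2*j^2 - 8*j) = (j - 4)*(j + 4)*(j^3 + j^2 - 2*j) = j*(j - 4)*(j + 4)*(j^2 + j - 2) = j*(j - 4)*(j - 1)*(j + 4)*(j + 2)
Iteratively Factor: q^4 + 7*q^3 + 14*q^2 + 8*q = (q + 2)*(q^3 + 5*q^2 + 4*q) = q*(q + 2)*(q^2 + 5*q + 4) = q*(q + 1)*(q + 2)*(q + 4)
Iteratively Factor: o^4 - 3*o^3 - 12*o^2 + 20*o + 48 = (o - 3)*(o^3 - 12*o - 16) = (o - 3)*(o + 2)*(o^2 - 2*o - 8) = (o - 4)*(o - 3)*(o + 2)*(o + 2)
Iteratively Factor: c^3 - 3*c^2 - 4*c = (c + 1)*(c^2 - 4*c) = c*(c + 1)*(c - 4)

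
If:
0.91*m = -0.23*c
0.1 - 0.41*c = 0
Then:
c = 0.24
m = -0.06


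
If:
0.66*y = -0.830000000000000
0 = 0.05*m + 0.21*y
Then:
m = 5.28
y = -1.26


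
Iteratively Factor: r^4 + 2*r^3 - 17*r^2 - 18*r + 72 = (r - 3)*(r^3 + 5*r^2 - 2*r - 24) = (r - 3)*(r - 2)*(r^2 + 7*r + 12) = (r - 3)*(r - 2)*(r + 4)*(r + 3)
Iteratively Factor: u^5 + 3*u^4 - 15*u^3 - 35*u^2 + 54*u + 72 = (u - 3)*(u^4 + 6*u^3 + 3*u^2 - 26*u - 24) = (u - 3)*(u + 4)*(u^3 + 2*u^2 - 5*u - 6) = (u - 3)*(u + 1)*(u + 4)*(u^2 + u - 6) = (u - 3)*(u - 2)*(u + 1)*(u + 4)*(u + 3)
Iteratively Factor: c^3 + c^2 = (c + 1)*(c^2) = c*(c + 1)*(c)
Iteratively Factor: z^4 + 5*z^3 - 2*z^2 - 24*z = (z)*(z^3 + 5*z^2 - 2*z - 24) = z*(z + 3)*(z^2 + 2*z - 8) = z*(z + 3)*(z + 4)*(z - 2)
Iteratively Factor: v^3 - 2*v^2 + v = (v - 1)*(v^2 - v) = (v - 1)^2*(v)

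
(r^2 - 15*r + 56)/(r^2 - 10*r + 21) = (r - 8)/(r - 3)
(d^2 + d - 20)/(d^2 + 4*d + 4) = (d^2 + d - 20)/(d^2 + 4*d + 4)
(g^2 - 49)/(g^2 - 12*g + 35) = (g + 7)/(g - 5)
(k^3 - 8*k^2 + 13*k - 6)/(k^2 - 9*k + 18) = (k^2 - 2*k + 1)/(k - 3)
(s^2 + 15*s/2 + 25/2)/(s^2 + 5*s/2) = (s + 5)/s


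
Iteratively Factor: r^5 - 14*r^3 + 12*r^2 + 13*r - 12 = (r + 4)*(r^4 - 4*r^3 + 2*r^2 + 4*r - 3) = (r - 3)*(r + 4)*(r^3 - r^2 - r + 1) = (r - 3)*(r - 1)*(r + 4)*(r^2 - 1) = (r - 3)*(r - 1)*(r + 1)*(r + 4)*(r - 1)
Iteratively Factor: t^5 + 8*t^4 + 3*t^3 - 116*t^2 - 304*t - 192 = (t - 4)*(t^4 + 12*t^3 + 51*t^2 + 88*t + 48) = (t - 4)*(t + 4)*(t^3 + 8*t^2 + 19*t + 12) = (t - 4)*(t + 4)^2*(t^2 + 4*t + 3) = (t - 4)*(t + 1)*(t + 4)^2*(t + 3)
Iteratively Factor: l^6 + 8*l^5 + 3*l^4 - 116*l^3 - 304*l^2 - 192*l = (l + 4)*(l^5 + 4*l^4 - 13*l^3 - 64*l^2 - 48*l) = l*(l + 4)*(l^4 + 4*l^3 - 13*l^2 - 64*l - 48) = l*(l + 1)*(l + 4)*(l^3 + 3*l^2 - 16*l - 48) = l*(l + 1)*(l + 3)*(l + 4)*(l^2 - 16) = l*(l - 4)*(l + 1)*(l + 3)*(l + 4)*(l + 4)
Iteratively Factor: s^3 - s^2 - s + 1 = (s - 1)*(s^2 - 1) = (s - 1)*(s + 1)*(s - 1)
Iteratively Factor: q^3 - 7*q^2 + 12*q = (q)*(q^2 - 7*q + 12) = q*(q - 3)*(q - 4)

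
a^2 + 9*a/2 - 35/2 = (a - 5/2)*(a + 7)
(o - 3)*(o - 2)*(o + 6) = o^3 + o^2 - 24*o + 36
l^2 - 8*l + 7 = (l - 7)*(l - 1)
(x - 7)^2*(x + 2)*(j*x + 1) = j*x^4 - 12*j*x^3 + 21*j*x^2 + 98*j*x + x^3 - 12*x^2 + 21*x + 98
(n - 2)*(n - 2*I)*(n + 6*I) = n^3 - 2*n^2 + 4*I*n^2 + 12*n - 8*I*n - 24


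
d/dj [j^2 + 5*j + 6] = 2*j + 5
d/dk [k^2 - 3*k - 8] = 2*k - 3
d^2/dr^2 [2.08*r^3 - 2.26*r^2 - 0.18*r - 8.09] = 12.48*r - 4.52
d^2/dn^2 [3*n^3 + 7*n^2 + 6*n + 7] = 18*n + 14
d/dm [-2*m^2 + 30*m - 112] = 30 - 4*m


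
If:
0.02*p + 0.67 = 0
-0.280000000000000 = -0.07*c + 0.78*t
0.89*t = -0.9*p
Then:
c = 381.48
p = -33.50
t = 33.88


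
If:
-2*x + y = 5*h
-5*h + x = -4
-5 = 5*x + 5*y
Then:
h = 11/20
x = -5/4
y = 1/4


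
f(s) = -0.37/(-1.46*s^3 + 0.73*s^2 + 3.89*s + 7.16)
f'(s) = -0.37*(4.38*s^2 - 1.46*s - 3.89)/(-1.46*s^3 + 0.73*s^2 + 3.89*s + 7.16)^2 = (-1.6206*s^2 + 0.5402*s + 1.4393)/(-1.46*s^3 + 0.73*s^2 + 3.89*s + 7.16)^2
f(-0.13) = -0.06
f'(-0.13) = 0.03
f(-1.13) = -0.06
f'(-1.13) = -0.04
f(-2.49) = -0.02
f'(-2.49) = -0.02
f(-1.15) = -0.06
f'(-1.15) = -0.04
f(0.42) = -0.04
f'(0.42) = 0.02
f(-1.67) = -0.04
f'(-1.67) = -0.04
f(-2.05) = -0.02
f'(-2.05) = -0.03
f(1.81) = -0.05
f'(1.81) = -0.05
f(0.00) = -0.05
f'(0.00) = 0.03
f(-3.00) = -0.01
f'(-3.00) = -0.01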